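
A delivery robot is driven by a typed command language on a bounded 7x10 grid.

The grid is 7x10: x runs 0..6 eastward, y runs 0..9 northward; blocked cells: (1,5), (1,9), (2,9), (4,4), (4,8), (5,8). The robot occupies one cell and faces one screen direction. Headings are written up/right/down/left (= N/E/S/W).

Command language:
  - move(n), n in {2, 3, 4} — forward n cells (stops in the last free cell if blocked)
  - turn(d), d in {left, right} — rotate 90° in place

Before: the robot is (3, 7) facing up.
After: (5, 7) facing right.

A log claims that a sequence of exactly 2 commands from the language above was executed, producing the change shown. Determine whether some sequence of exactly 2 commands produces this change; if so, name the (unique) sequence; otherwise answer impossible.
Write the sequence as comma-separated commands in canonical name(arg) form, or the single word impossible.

turn(right), move(2)

key: order matters: swapping turn(right) and move(2) lands elsewhere
initial: (3, 7) facing up
step 1 (turn(right)): (3, 7) facing right
step 2 (move(2)): (5, 7) facing right
no rival 2-sequence matches.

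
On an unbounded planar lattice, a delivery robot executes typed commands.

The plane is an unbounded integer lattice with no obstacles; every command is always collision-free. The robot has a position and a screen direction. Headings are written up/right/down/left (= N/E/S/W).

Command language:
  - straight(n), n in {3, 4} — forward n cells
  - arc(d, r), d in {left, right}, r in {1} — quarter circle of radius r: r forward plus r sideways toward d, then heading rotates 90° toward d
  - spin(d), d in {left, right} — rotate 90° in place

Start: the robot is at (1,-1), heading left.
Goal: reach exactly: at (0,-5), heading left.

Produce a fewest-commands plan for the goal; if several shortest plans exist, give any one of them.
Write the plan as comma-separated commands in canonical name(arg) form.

arc(left, 1), straight(3), spin(right)

begin: at (1,-1), heading left
t=1 arc(left, 1) ⇒ at (0,-2), heading down
t=2 straight(3) ⇒ at (0,-5), heading down
t=3 spin(right) ⇒ at (0,-5), heading left
minimal: 3 command(s), checked below 3.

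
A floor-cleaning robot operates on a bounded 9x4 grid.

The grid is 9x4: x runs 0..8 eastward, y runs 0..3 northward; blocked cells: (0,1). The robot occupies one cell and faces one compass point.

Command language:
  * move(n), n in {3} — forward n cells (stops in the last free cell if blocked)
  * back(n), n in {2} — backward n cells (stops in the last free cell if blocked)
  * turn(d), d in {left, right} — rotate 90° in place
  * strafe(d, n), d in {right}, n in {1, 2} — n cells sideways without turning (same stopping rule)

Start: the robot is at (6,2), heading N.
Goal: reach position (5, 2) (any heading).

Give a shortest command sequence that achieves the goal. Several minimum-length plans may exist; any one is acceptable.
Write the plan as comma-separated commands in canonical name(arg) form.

turn(left), turn(left), strafe(right, 1)

start: at (6,2), heading N
1. turn(left) → at (6,2), heading W
2. turn(left) → at (6,2), heading S
3. strafe(right, 1) → at (5,2), heading S
no 2-step plan works, so 3 is optimal.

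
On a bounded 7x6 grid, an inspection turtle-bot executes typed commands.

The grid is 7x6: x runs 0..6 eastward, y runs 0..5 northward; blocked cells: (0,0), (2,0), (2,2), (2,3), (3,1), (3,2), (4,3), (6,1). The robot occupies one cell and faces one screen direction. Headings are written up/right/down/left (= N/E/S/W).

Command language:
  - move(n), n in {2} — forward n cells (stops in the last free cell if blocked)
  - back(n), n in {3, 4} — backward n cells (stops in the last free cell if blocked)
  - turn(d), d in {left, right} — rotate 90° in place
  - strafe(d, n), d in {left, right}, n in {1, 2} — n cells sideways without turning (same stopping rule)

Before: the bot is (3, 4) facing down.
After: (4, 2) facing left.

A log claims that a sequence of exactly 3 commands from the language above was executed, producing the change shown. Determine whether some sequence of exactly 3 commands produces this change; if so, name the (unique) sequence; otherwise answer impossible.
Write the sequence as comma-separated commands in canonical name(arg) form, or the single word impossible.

impossible

checked all 3-command options: none fits.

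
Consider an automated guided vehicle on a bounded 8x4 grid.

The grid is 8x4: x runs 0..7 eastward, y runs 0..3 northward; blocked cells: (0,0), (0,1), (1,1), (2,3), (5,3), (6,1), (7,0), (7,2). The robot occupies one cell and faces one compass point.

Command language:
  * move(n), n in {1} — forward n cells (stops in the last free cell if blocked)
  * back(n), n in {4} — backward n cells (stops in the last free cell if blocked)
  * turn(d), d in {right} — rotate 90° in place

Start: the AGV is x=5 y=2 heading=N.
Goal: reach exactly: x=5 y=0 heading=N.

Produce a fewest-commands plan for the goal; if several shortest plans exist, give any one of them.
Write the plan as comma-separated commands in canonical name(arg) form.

back(4)

initial: x=5 y=2 heading=N
1. back(4) → x=5 y=0 heading=N
no 0-step plan works, so 1 is optimal.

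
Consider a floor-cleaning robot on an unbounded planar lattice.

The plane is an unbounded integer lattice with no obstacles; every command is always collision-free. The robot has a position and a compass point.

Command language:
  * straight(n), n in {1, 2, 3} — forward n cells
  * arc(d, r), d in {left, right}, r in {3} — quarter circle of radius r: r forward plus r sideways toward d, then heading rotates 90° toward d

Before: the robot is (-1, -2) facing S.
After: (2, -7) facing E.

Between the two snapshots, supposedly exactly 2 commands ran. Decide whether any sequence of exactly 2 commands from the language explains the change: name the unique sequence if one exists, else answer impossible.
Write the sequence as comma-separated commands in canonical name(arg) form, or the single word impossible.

key: running arc(left, 3) before straight(2) would end elsewhere — order is forced
initial: (-1, -2) facing S
t=1 straight(2) ⇒ (-1, -4) facing S
t=2 arc(left, 3) ⇒ (2, -7) facing E
no rival 2-sequence matches.

straight(2), arc(left, 3)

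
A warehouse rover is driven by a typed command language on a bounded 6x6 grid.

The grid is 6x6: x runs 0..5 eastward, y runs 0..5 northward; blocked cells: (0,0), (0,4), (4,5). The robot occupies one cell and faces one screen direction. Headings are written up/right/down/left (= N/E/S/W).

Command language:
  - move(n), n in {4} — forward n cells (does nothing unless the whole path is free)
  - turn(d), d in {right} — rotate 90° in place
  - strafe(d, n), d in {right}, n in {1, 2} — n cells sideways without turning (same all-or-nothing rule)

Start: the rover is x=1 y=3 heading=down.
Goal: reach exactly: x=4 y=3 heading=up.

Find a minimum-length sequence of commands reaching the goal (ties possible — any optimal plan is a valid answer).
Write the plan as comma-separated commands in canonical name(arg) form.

turn(right), turn(right), strafe(right, 2), strafe(right, 1)

t0: x=1 y=3 heading=down
1. turn(right) → x=1 y=3 heading=left
2. turn(right) → x=1 y=3 heading=up
3. strafe(right, 2) → x=3 y=3 heading=up
4. strafe(right, 1) → x=4 y=3 heading=up
no 3-step plan works, so 4 is optimal.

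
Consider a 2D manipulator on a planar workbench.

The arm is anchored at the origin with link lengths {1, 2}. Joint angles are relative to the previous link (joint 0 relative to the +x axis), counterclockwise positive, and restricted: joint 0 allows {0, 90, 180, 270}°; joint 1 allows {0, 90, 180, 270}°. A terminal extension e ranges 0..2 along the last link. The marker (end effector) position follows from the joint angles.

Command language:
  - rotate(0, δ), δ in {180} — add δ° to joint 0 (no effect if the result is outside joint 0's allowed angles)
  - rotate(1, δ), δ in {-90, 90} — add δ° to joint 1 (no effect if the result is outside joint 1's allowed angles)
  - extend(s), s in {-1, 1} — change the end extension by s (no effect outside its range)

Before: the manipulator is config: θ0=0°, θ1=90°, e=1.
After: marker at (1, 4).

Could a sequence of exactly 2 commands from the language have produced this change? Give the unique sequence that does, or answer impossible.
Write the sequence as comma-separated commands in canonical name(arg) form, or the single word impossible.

extend(1), extend(1)

initial: config: θ0=0°, θ1=90°, e=1
1. extend(1) → config: θ0=0°, θ1=90°, e=2
2. extend(1) → config: θ0=0°, θ1=90°, e=2
uniquely the one of 25 2-step routes that fits.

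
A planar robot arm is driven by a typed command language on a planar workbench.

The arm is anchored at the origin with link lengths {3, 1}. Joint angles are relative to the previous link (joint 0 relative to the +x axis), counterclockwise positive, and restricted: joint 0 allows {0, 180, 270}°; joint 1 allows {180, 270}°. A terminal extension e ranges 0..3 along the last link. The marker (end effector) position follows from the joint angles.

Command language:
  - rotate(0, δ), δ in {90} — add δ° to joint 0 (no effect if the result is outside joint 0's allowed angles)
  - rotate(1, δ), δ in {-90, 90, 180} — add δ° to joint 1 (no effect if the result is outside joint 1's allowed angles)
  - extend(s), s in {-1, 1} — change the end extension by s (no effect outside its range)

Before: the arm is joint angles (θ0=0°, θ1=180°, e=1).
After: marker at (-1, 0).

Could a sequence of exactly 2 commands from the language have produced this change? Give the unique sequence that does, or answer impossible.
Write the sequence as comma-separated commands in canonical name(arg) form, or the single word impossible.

from: joint angles (θ0=0°, θ1=180°, e=1)
[1] after extend(1): joint angles (θ0=0°, θ1=180°, e=2)
[2] after extend(1): joint angles (θ0=0°, θ1=180°, e=3)
no rival 2-sequence matches.

extend(1), extend(1)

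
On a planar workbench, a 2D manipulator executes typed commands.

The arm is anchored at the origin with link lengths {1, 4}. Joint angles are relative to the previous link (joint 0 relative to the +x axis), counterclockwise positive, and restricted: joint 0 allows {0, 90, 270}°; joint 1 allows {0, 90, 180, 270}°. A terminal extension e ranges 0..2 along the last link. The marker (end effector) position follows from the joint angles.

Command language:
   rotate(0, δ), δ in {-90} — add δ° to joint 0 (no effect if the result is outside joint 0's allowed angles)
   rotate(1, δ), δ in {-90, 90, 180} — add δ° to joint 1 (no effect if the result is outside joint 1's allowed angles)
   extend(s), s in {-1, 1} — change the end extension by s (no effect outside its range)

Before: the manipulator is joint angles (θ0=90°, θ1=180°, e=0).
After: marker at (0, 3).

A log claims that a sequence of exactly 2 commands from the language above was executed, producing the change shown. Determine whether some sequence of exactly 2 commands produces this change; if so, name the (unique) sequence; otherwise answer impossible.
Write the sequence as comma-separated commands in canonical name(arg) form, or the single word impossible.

rotate(0, -90), rotate(0, -90)

initial: joint angles (θ0=90°, θ1=180°, e=0)
[1] after rotate(0, -90): joint angles (θ0=0°, θ1=180°, e=0)
[2] after rotate(0, -90): joint angles (θ0=270°, θ1=180°, e=0)
uniquely the one of 36 2-step routes that fits.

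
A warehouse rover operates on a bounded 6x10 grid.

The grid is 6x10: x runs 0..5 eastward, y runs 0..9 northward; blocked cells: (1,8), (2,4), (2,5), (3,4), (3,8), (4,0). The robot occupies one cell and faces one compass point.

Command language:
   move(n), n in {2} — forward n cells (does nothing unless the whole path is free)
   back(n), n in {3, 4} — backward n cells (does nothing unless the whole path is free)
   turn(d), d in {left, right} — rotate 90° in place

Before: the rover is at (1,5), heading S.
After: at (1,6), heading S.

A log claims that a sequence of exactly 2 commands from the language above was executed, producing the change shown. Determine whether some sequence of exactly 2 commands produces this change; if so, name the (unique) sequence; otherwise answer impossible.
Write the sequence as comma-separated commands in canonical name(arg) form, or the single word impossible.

move(2), back(3)

key: heading stays S — no command in the sequence turns
from: at (1,5), heading S
[1] after move(2): at (1,3), heading S
[2] after back(3): at (1,6), heading S
no other 2-command option fits: unique.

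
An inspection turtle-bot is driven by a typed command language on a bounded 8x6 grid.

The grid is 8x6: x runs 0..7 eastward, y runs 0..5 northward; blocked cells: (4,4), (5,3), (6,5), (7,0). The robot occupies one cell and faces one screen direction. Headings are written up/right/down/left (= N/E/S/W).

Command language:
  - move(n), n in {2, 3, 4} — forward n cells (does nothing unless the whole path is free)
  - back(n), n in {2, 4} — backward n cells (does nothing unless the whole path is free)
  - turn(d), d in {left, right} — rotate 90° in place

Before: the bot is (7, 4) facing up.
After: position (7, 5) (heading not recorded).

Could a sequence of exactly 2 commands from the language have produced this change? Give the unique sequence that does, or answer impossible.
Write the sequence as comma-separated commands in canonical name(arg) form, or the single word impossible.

back(2), move(3)

key: running move(3) before back(2) would end elsewhere — order is forced
begin: (7, 4) facing up
1. back(2) → (7, 2) facing up
2. move(3) → (7, 5) facing up
uniquely the one of 49 2-step routes that fits.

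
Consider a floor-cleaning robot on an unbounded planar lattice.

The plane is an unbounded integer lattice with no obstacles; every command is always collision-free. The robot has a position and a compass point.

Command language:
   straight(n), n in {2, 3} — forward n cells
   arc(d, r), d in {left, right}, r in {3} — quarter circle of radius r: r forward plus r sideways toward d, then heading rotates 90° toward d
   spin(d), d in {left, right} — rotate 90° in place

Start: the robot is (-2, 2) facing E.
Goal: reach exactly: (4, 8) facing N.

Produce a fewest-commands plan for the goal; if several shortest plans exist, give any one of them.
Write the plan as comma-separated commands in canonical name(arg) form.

start: (-2, 2) facing E
[1] after arc(left, 3): (1, 5) facing N
[2] after spin(right): (1, 5) facing E
[3] after arc(left, 3): (4, 8) facing N
nothing shorter than 3 reaches the goal.

arc(left, 3), spin(right), arc(left, 3)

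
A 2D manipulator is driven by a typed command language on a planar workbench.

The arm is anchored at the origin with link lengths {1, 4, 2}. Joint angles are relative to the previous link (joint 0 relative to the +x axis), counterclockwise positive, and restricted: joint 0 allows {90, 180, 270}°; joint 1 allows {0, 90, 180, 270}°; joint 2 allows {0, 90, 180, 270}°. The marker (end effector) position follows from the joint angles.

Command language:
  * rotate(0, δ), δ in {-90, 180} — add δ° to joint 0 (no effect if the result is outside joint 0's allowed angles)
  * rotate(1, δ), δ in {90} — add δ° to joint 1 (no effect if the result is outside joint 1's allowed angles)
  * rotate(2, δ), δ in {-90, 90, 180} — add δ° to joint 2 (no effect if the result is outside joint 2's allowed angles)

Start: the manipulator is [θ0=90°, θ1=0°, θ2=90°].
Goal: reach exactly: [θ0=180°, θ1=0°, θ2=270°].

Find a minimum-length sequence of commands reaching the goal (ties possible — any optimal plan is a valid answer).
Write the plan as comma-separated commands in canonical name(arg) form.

start: [θ0=90°, θ1=0°, θ2=90°]
1. rotate(2, 180) → [θ0=90°, θ1=0°, θ2=270°]
2. rotate(0, 180) → [θ0=270°, θ1=0°, θ2=270°]
3. rotate(0, -90) → [θ0=180°, θ1=0°, θ2=270°]
no 2-step plan works, so 3 is optimal.

rotate(2, 180), rotate(0, 180), rotate(0, -90)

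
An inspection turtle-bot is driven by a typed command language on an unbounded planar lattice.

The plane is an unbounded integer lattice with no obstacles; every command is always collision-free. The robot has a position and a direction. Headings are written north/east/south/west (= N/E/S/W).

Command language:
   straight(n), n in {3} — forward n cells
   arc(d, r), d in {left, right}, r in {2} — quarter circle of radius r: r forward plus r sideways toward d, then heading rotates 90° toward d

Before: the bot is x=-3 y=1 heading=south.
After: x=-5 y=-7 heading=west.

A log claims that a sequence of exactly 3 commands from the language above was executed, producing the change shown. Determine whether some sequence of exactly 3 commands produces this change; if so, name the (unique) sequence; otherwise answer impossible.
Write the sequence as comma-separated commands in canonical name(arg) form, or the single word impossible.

straight(3), straight(3), arc(right, 2)

key: position moved to (-5,-7) AND the heading swung to W — translation plus rotation needed
initial: x=-3 y=1 heading=south
step 1 (straight(3)): x=-3 y=-2 heading=south
step 2 (straight(3)): x=-3 y=-5 heading=south
step 3 (arc(right, 2)): x=-5 y=-7 heading=west
no rival 3-sequence matches.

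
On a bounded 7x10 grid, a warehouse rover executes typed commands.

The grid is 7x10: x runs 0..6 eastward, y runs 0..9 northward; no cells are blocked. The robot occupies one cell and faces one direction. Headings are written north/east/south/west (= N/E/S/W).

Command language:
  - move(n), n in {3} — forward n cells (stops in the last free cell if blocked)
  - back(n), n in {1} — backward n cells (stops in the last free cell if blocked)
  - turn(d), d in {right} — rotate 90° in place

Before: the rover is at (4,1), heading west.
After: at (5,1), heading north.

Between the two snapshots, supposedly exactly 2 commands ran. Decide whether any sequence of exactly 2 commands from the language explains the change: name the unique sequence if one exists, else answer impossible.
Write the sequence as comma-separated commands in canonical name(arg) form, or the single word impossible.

key: cell and facing (now N) both changed — the 2 commands mix motion and turning
t0: at (4,1), heading west
1. back(1) → at (5,1), heading west
2. turn(right) → at (5,1), heading north
all 9 alternatives checked — unique.

back(1), turn(right)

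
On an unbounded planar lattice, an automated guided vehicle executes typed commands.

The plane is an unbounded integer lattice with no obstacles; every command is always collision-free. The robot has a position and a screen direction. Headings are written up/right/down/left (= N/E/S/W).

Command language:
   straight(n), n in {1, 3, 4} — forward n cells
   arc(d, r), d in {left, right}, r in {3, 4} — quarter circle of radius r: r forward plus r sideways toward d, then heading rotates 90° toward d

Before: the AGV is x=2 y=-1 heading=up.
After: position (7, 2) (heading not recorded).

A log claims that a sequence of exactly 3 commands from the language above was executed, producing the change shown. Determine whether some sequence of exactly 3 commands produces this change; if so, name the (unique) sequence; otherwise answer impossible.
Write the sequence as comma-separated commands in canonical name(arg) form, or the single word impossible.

arc(right, 3), straight(1), straight(1)

key: order matters: swapping arc(right, 3) and straight(1) lands elsewhere
begin: x=2 y=-1 heading=up
1. arc(right, 3) → x=5 y=2 heading=right
2. straight(1) → x=6 y=2 heading=right
3. straight(1) → x=7 y=2 heading=right
no other 3-command option fits: unique.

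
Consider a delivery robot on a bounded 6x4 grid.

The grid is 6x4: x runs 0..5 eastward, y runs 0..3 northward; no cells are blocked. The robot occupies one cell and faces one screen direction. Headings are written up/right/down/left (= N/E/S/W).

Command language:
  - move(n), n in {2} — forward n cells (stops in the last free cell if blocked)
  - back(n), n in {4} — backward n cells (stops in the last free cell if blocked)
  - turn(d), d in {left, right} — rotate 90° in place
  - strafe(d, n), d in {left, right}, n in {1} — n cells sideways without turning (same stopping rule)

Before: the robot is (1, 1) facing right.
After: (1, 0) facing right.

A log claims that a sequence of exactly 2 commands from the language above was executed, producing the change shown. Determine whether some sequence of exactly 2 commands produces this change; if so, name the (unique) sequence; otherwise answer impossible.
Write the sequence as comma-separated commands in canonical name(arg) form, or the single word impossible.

strafe(right, 1), strafe(right, 1)

key: heading stays E — no command in the sequence turns
t0: (1, 1) facing right
1. strafe(right, 1) → (1, 0) facing right
2. strafe(right, 1) → (1, 0) facing right
no other 2-command option fits: unique.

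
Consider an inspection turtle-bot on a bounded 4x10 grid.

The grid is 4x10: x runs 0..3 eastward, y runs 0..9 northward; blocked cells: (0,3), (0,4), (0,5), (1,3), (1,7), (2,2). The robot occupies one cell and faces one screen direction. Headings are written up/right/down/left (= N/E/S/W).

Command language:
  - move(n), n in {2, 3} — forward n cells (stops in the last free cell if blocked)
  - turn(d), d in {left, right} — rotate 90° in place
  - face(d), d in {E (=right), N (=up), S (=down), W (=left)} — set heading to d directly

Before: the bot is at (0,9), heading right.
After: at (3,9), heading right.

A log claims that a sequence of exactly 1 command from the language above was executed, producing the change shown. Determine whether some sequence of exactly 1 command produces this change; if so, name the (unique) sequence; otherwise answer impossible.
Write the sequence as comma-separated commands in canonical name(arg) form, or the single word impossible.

move(3)

key: heading stays E — the single command does not turn
initial: at (0,9), heading right
1. move(3) → at (3,9), heading right
no rival 1-sequence matches.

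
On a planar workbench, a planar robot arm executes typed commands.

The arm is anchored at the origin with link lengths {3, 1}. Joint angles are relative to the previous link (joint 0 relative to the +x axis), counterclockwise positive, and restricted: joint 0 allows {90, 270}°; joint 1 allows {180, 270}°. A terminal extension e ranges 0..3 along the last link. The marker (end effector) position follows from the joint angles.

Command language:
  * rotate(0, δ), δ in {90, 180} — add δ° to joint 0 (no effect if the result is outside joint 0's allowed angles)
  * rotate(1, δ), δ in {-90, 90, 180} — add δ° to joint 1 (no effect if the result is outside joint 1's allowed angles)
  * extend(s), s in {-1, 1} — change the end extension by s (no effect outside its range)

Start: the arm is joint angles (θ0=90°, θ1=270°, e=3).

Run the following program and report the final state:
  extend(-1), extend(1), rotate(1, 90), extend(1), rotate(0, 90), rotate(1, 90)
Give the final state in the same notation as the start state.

joint angles (θ0=90°, θ1=270°, e=3)

start: joint angles (θ0=90°, θ1=270°, e=3)
1. extend(-1) → joint angles (θ0=90°, θ1=270°, e=2)
2. extend(1) → joint angles (θ0=90°, θ1=270°, e=3)
3. rotate(1, 90) → joint angles (θ0=90°, θ1=270°, e=3)
4. extend(1) → joint angles (θ0=90°, θ1=270°, e=3)
5. rotate(0, 90) → joint angles (θ0=90°, θ1=270°, e=3)
6. rotate(1, 90) → joint angles (θ0=90°, θ1=270°, e=3)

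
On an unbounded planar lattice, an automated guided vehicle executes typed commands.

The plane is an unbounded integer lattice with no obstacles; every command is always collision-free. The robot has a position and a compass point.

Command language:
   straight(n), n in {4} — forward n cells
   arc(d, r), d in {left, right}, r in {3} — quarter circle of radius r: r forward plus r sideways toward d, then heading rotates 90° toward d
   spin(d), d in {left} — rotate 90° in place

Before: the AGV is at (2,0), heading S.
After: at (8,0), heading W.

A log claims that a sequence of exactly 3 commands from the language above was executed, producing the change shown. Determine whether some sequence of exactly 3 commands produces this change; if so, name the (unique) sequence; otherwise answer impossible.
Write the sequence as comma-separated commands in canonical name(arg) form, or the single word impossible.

key: cell and facing (now W) both changed — the 3 commands mix motion and turning
initial: at (2,0), heading S
[1] after arc(left, 3): at (5,-3), heading E
[2] after arc(left, 3): at (8,0), heading N
[3] after spin(left): at (8,0), heading W
no rival 3-sequence matches.

arc(left, 3), arc(left, 3), spin(left)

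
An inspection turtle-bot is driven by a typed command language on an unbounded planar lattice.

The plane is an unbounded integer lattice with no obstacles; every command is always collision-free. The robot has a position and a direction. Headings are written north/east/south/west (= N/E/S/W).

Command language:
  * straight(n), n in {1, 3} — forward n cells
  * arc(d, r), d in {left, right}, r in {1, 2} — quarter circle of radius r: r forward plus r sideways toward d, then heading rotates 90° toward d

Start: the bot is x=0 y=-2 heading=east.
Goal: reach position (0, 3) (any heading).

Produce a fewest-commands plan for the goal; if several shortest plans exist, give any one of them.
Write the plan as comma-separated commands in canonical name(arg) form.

begin: x=0 y=-2 heading=east
1. arc(left, 2) → x=2 y=0 heading=north
2. straight(1) → x=2 y=1 heading=north
3. arc(left, 2) → x=0 y=3 heading=west
minimal: 3 command(s), checked below 3.

arc(left, 2), straight(1), arc(left, 2)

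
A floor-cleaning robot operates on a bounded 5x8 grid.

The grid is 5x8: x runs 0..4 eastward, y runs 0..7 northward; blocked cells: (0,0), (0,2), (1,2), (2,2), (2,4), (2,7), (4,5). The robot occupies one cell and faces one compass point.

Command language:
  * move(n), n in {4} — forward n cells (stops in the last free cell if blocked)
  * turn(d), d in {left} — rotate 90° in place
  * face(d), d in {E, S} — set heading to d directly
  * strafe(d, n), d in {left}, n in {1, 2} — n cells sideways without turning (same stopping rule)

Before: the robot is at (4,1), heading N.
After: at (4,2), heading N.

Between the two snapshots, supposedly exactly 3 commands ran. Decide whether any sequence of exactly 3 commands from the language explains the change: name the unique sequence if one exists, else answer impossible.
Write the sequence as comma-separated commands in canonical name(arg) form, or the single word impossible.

key: still facing N at the end — net rotation zero over 3 steps
begin: at (4,1), heading N
step 1 (face(E)): at (4,1), heading E
step 2 (strafe(left, 1)): at (4,2), heading E
step 3 (turn(left)): at (4,2), heading N
uniquely the one of 216 3-step routes that fits.

face(E), strafe(left, 1), turn(left)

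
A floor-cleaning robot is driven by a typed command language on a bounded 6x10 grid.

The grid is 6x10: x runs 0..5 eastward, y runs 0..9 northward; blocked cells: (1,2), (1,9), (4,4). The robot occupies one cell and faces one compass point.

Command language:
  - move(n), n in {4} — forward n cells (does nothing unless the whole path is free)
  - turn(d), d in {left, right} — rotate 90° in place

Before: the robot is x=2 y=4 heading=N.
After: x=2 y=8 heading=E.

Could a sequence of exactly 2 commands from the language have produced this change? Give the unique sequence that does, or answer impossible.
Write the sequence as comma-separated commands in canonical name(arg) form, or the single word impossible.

key: order matters: swapping move(4) and turn(right) lands elsewhere
from: x=2 y=4 heading=N
[1] after move(4): x=2 y=8 heading=N
[2] after turn(right): x=2 y=8 heading=E
uniquely the one of 9 2-step routes that fits.

move(4), turn(right)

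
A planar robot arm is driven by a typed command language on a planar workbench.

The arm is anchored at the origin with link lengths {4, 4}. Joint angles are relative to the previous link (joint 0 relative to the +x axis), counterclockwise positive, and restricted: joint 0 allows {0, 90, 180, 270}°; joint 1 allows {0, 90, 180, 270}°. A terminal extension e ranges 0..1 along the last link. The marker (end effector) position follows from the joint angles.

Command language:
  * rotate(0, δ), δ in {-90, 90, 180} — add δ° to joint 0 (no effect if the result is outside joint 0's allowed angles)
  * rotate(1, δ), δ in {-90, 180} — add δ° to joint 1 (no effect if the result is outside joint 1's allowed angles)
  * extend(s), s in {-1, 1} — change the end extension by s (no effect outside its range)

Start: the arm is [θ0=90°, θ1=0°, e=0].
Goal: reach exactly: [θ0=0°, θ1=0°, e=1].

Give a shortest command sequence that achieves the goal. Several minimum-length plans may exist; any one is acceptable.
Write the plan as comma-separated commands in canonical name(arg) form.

begin: [θ0=90°, θ1=0°, e=0]
1. rotate(0, -90) → [θ0=0°, θ1=0°, e=0]
2. extend(1) → [θ0=0°, θ1=0°, e=1]
nothing shorter than 2 reaches the goal.

rotate(0, -90), extend(1)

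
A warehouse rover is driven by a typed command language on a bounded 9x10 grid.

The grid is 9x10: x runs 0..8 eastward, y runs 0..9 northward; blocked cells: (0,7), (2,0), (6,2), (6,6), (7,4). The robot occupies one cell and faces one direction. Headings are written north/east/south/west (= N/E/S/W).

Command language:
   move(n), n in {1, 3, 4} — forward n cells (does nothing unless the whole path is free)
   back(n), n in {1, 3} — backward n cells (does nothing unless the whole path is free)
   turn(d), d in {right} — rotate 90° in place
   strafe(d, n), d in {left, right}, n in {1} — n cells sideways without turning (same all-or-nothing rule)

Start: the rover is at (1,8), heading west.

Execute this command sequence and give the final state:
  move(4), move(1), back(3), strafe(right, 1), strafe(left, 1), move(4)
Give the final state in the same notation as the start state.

at (3,8), heading west

start: at (1,8), heading west
1. move(4) → at (1,8), heading west
2. move(1) → at (0,8), heading west
3. back(3) → at (3,8), heading west
4. strafe(right, 1) → at (3,9), heading west
5. strafe(left, 1) → at (3,8), heading west
6. move(4) → at (3,8), heading west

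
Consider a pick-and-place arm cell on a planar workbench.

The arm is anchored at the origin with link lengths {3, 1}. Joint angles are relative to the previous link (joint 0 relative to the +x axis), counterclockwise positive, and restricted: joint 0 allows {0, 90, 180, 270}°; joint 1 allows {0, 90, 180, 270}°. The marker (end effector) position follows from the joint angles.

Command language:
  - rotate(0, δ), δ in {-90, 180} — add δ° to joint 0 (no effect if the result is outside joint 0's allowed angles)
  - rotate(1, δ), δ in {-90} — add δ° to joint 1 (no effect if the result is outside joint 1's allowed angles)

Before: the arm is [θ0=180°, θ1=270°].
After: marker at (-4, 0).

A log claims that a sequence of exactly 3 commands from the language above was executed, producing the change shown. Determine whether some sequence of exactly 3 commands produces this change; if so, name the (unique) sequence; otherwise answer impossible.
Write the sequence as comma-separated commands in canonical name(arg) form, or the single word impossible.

begin: [θ0=180°, θ1=270°]
[1] after rotate(1, -90): [θ0=180°, θ1=180°]
[2] after rotate(1, -90): [θ0=180°, θ1=90°]
[3] after rotate(1, -90): [θ0=180°, θ1=0°]
no rival 3-sequence matches.

rotate(1, -90), rotate(1, -90), rotate(1, -90)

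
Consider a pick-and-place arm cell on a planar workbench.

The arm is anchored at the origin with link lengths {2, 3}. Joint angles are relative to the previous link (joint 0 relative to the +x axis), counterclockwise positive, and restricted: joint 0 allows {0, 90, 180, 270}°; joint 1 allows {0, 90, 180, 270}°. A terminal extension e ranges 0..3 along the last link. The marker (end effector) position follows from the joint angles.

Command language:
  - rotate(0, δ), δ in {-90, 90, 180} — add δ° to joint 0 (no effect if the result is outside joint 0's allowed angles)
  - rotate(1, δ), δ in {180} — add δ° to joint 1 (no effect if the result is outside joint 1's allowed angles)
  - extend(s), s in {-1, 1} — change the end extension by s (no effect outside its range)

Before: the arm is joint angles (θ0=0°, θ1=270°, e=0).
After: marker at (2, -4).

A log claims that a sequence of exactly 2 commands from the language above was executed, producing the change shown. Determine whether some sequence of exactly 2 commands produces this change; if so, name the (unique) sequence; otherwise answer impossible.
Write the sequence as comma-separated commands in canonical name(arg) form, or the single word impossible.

extend(-1), extend(1)

key: running extend(1) before extend(-1) would end elsewhere — order is forced
t0: joint angles (θ0=0°, θ1=270°, e=0)
step 1 (extend(-1)): joint angles (θ0=0°, θ1=270°, e=0)
step 2 (extend(1)): joint angles (θ0=0°, θ1=270°, e=1)
no other 2-command option fits: unique.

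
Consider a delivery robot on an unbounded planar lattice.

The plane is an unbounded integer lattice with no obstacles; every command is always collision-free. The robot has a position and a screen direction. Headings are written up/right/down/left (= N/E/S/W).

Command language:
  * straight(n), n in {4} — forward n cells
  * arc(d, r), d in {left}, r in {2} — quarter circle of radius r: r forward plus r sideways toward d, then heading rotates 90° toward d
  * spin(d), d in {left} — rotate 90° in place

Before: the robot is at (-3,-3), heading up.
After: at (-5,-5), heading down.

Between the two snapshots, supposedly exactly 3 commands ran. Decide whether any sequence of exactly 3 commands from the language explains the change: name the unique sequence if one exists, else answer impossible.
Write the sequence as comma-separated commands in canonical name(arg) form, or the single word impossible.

arc(left, 2), spin(left), straight(4)

key: order matters: swapping arc(left, 2) and straight(4) lands elsewhere
start: at (-3,-3), heading up
t=1 arc(left, 2) ⇒ at (-5,-1), heading left
t=2 spin(left) ⇒ at (-5,-1), heading down
t=3 straight(4) ⇒ at (-5,-5), heading down
no other 3-command option fits: unique.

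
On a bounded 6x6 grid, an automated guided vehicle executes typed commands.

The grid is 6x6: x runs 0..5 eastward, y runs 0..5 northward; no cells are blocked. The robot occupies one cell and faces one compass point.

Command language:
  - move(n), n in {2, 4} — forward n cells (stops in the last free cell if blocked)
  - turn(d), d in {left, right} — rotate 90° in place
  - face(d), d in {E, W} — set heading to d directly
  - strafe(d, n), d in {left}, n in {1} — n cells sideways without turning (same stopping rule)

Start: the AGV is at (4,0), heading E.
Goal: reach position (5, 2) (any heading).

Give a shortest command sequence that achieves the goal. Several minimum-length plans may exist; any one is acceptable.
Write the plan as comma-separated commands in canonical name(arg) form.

initial: at (4,0), heading E
[1] after strafe(left, 1): at (4,1), heading E
[2] after strafe(left, 1): at (4,2), heading E
[3] after move(4): at (5,2), heading E
no 2-step plan works, so 3 is optimal.

strafe(left, 1), strafe(left, 1), move(4)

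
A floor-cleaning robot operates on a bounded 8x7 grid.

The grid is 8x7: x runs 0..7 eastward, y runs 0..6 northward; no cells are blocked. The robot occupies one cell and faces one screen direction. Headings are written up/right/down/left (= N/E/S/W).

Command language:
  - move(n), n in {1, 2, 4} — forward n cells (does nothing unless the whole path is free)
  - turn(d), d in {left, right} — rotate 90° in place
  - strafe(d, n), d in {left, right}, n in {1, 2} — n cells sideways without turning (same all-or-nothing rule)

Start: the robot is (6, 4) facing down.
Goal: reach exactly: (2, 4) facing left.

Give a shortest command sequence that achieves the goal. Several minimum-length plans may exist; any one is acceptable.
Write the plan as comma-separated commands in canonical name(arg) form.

t0: (6, 4) facing down
step 1 (turn(right)): (6, 4) facing left
step 2 (move(4)): (2, 4) facing left
no 1-step plan works, so 2 is optimal.

turn(right), move(4)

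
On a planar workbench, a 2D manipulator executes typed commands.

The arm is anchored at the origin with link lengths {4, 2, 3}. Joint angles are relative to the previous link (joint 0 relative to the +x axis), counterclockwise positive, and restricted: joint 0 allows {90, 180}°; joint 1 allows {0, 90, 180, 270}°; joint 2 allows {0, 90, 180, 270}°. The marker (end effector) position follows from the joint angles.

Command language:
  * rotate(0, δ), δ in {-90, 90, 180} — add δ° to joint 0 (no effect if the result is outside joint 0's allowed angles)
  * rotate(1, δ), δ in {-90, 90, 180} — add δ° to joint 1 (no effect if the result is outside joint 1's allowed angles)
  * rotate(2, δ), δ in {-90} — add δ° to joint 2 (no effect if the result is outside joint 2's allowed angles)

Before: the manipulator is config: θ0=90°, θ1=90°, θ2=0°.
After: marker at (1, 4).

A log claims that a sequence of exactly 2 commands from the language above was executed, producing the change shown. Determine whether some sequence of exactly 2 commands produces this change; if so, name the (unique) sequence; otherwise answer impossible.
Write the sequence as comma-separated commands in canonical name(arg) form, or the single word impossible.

rotate(2, -90), rotate(2, -90)

from: config: θ0=90°, θ1=90°, θ2=0°
1. rotate(2, -90) → config: θ0=90°, θ1=90°, θ2=270°
2. rotate(2, -90) → config: θ0=90°, θ1=90°, θ2=180°
all 49 alternatives checked — unique.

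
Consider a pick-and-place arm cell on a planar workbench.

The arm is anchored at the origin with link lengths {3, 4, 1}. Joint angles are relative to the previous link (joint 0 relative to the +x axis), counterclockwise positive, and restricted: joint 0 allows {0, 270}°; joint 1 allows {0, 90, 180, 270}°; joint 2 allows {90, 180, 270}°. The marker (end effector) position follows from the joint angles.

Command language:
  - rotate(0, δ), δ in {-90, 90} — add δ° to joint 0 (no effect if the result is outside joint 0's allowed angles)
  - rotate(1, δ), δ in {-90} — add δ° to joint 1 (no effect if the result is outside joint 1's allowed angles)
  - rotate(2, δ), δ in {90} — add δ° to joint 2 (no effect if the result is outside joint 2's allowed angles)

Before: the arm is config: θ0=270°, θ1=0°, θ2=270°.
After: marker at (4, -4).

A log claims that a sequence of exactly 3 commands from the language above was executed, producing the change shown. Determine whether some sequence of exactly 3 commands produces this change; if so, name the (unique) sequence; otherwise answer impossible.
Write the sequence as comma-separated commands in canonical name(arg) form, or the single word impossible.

from: config: θ0=270°, θ1=0°, θ2=270°
t=1 rotate(1, -90) ⇒ config: θ0=270°, θ1=270°, θ2=270°
t=2 rotate(1, -90) ⇒ config: θ0=270°, θ1=180°, θ2=270°
t=3 rotate(1, -90) ⇒ config: θ0=270°, θ1=90°, θ2=270°
all 64 alternatives checked — unique.

rotate(1, -90), rotate(1, -90), rotate(1, -90)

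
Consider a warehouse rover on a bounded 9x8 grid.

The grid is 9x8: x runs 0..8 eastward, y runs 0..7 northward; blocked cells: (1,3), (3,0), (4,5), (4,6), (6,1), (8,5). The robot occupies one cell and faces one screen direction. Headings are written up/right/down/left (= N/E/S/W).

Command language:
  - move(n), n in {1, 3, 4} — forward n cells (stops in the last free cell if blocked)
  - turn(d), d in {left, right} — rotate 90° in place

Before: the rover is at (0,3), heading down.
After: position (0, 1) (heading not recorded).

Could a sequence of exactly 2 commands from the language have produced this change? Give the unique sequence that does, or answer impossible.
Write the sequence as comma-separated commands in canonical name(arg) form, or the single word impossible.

initial: at (0,3), heading down
1. move(1) → at (0,2), heading down
2. move(1) → at (0,1), heading down
uniquely the one of 25 2-step routes that fits.

move(1), move(1)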